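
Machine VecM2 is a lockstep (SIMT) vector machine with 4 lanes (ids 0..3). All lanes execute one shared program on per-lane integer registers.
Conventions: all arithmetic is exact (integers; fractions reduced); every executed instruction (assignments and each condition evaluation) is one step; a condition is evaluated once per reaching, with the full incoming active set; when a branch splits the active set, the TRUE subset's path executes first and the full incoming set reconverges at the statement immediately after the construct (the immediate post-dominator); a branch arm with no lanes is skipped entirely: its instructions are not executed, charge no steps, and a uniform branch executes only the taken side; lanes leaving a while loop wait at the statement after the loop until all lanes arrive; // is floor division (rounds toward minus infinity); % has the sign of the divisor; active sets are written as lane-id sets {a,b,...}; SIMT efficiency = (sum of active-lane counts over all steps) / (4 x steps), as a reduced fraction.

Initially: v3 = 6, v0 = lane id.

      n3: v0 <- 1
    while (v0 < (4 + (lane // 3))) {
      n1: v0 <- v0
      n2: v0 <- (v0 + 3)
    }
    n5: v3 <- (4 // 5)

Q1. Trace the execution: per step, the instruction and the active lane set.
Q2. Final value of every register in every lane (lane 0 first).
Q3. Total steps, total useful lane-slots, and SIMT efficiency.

step 0: v0 <- 1                      {0,1,2,3}
step 1: eval (v0 < (4 + (lane // 3))) {0,1,2,3}
step 2: v0 <- v0                     {0,1,2,3}
step 3: v0 <- (v0 + 3)               {0,1,2,3}
step 4: eval (v0 < (4 + (lane // 3))) {0,1,2,3}
step 5: v0 <- v0                     {3}
step 6: v0 <- (v0 + 3)               {3}
step 7: eval (v0 < (4 + (lane // 3))) {3}
step 8: v3 <- (4 // 5)               {0,1,2,3}

Answer: 9 steps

v3: 0,0,0,0
v0: 4,4,4,7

steps = 9; useful = 27; efficiency = 27/36 = 3/4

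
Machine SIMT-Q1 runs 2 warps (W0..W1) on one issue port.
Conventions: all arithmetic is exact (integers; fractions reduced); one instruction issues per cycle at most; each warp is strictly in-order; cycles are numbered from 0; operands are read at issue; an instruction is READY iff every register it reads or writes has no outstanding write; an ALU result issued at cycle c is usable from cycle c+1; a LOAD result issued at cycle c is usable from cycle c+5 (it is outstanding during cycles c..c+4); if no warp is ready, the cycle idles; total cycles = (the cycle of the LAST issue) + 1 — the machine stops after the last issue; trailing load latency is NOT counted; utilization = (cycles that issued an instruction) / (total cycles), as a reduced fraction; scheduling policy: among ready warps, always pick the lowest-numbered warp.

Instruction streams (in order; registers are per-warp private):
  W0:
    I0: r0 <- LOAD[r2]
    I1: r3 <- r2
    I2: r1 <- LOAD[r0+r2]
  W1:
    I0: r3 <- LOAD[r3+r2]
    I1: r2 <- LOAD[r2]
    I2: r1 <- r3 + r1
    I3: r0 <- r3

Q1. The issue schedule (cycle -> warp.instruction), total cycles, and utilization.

cycle 0: W0.I0
cycle 1: W0.I1
cycle 2: W1.I0
cycle 3: W1.I1
cycle 4: idle
cycle 5: W0.I2
cycle 6: idle
cycle 7: W1.I2
cycle 8: W1.I3

Answer: 9 cycles, utilization 7/9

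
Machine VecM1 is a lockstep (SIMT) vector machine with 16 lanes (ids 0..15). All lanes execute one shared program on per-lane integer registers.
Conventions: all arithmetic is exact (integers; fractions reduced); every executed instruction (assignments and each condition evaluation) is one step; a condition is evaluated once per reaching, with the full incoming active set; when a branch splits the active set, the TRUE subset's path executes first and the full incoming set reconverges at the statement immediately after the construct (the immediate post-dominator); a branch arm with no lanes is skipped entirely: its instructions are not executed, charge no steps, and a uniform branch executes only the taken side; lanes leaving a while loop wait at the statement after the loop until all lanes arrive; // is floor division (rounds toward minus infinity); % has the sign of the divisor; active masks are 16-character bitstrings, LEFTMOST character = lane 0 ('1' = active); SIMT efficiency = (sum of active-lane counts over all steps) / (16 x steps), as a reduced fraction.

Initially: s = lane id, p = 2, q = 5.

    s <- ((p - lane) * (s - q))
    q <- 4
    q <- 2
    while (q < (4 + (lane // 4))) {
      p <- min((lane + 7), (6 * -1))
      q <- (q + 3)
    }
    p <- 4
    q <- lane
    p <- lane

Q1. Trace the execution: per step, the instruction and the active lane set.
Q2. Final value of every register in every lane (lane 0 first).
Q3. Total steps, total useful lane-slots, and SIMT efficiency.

step 0: s <- ((p - lane) * (s - q))  1111111111111111
step 1: q <- 4                       1111111111111111
step 2: q <- 2                       1111111111111111
step 3: eval (q < (4 + (lane // 4))) 1111111111111111
step 4: p <- min((lane + 7), (6 * -1)) 1111111111111111
step 5: q <- (q + 3)                 1111111111111111
step 6: eval (q < (4 + (lane // 4))) 1111111111111111
step 7: p <- min((lane + 7), (6 * -1)) 0000000011111111
step 8: q <- (q + 3)                 0000000011111111
step 9: eval (q < (4 + (lane // 4))) 0000000011111111
step 10: p <- 4                       1111111111111111
step 11: q <- lane                    1111111111111111
step 12: p <- lane                    1111111111111111

Answer: 13 steps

s: -10,-4,0,2,2,0,-4,-10,-18,-28,-40,-54,-70,-88,-108,-130
p: 0,1,2,3,4,5,6,7,8,9,10,11,12,13,14,15
q: 0,1,2,3,4,5,6,7,8,9,10,11,12,13,14,15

steps = 13; useful = 184; efficiency = 184/208 = 23/26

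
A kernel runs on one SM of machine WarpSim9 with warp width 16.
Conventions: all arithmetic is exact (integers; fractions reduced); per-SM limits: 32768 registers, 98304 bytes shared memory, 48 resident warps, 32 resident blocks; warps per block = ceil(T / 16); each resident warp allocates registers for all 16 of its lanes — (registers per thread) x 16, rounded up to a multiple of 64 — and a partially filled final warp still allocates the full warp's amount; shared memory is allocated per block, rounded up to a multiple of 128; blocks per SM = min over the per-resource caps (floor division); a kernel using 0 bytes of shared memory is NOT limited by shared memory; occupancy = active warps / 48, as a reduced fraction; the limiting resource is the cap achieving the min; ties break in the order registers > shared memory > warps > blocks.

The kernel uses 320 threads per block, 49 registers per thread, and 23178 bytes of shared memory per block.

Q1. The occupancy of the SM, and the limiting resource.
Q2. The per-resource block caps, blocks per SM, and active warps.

Answer: occupancy 5/12, limited by registers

registers: 1 block
shared memory: 4 blocks
warps: 2 blocks
blocks: 32 blocks

Answer: 1 block, 20 active warps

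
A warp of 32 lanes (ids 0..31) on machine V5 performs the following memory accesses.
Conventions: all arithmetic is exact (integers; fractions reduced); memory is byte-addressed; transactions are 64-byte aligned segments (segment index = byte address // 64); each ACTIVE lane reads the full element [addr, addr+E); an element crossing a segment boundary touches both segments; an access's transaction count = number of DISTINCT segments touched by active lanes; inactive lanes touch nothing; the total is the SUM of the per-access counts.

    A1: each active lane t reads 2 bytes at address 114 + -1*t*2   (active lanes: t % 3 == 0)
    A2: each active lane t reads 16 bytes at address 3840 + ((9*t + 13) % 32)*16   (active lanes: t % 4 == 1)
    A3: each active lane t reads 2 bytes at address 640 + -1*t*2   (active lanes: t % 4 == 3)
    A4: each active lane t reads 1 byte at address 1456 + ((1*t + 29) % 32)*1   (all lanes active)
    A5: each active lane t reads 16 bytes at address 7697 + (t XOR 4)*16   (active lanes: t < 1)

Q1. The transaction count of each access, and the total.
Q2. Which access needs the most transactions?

A1: 2 transactions
A2: 8 transactions
A3: 1 transaction
A4: 2 transactions
A5: 1 transaction

Answer: 2,8,1,2,1; total 14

Answer: A2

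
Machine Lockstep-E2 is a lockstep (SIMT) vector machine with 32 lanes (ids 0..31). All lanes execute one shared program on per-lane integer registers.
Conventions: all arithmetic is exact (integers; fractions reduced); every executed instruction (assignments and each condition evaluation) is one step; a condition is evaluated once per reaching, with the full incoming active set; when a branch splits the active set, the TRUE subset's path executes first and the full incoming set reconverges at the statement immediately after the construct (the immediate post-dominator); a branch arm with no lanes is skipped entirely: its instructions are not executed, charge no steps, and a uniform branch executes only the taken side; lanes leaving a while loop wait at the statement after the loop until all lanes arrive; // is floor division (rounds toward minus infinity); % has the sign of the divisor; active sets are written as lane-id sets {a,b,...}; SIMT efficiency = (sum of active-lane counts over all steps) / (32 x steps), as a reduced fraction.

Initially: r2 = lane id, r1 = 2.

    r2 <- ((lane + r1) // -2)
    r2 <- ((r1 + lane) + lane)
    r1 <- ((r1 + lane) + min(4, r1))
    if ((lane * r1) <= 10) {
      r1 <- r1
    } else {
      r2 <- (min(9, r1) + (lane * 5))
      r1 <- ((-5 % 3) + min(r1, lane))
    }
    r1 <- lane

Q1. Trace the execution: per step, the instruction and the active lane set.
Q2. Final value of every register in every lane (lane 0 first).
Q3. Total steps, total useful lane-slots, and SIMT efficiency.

step 0: r2 <- ((lane + r1) // -2)    {0,1,2,3,4,5,6,7,8,9,10,11,12,13,14,15,16,17,18,19,20,21,22,23,24,25,26,27,28,29,30,31}
step 1: r2 <- ((r1 + lane) + lane)   {0,1,2,3,4,5,6,7,8,9,10,11,12,13,14,15,16,17,18,19,20,21,22,23,24,25,26,27,28,29,30,31}
step 2: r1 <- ((r1 + lane) + min(4, r1)) {0,1,2,3,4,5,6,7,8,9,10,11,12,13,14,15,16,17,18,19,20,21,22,23,24,25,26,27,28,29,30,31}
step 3: eval ((lane * r1) <= 10)     {0,1,2,3,4,5,6,7,8,9,10,11,12,13,14,15,16,17,18,19,20,21,22,23,24,25,26,27,28,29,30,31}
step 4: r1 <- r1                     {0,1}
step 5: r2 <- (min(9, r1) + (lane * 5)) {2,3,4,5,6,7,8,9,10,11,12,13,14,15,16,17,18,19,20,21,22,23,24,25,26,27,28,29,30,31}
step 6: r1 <- ((-5 % 3) + min(r1, lane)) {2,3,4,5,6,7,8,9,10,11,12,13,14,15,16,17,18,19,20,21,22,23,24,25,26,27,28,29,30,31}
step 7: r1 <- lane                   {0,1,2,3,4,5,6,7,8,9,10,11,12,13,14,15,16,17,18,19,20,21,22,23,24,25,26,27,28,29,30,31}

Answer: 8 steps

r2: 2,4,16,22,28,34,39,44,49,54,59,64,69,74,79,84,89,94,99,104,109,114,119,124,129,134,139,144,149,154,159,164
r1: 0,1,2,3,4,5,6,7,8,9,10,11,12,13,14,15,16,17,18,19,20,21,22,23,24,25,26,27,28,29,30,31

steps = 8; useful = 222; efficiency = 222/256 = 111/128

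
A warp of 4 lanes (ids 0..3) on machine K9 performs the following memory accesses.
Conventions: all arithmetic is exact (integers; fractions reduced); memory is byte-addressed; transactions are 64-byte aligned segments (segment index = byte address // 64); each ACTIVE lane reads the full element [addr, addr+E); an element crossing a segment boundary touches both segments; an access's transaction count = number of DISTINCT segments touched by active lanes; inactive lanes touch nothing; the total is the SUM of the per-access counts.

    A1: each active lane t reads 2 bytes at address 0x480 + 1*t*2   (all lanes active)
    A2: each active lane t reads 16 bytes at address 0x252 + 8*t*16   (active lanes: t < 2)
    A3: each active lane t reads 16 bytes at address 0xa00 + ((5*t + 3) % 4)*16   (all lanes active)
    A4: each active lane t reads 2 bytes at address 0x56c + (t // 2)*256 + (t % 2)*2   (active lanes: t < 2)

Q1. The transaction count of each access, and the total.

A1: 1 transaction
A2: 2 transactions
A3: 1 transaction
A4: 1 transaction

Answer: 1,2,1,1; total 5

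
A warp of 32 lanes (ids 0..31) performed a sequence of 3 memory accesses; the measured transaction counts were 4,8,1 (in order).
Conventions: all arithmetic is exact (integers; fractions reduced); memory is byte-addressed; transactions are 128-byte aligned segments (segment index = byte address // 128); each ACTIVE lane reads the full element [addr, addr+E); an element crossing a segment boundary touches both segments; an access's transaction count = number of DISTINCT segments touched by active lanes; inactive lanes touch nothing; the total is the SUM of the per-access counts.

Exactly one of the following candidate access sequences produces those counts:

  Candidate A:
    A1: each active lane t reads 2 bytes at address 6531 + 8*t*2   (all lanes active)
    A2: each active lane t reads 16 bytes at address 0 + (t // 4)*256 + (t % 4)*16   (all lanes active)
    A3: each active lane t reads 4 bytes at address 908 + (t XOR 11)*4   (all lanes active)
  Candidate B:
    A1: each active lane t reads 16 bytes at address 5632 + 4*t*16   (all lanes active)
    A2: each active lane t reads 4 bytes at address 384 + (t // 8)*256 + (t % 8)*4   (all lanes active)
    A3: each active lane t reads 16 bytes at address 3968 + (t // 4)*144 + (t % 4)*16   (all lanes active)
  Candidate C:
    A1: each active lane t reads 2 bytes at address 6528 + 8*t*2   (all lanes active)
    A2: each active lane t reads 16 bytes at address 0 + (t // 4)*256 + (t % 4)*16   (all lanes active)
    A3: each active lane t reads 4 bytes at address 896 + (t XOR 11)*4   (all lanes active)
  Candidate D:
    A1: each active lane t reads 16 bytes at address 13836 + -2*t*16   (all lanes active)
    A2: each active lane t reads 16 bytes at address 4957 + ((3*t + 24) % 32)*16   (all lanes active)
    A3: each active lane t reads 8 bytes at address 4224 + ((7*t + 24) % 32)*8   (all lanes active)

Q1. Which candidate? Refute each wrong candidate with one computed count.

A: A3 gives 2 transactions, not 1
B: A1 gives 16 transactions, not 4
D: A1 gives 9 transactions, not 4
C: all counts match (4,8,1)

Answer: C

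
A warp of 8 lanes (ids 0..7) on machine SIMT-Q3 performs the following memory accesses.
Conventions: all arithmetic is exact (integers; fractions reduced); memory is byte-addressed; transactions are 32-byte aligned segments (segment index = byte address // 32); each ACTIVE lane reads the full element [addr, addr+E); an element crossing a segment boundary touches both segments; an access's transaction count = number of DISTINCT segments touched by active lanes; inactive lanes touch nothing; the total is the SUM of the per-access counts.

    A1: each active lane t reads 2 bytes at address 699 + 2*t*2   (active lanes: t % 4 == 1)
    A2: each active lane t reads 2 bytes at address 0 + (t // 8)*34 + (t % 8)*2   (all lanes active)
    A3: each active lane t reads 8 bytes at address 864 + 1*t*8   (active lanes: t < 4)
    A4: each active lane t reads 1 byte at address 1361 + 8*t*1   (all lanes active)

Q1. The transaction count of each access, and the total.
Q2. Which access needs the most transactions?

A1: 2 transactions
A2: 1 transaction
A3: 1 transaction
A4: 3 transactions

Answer: 2,1,1,3; total 7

Answer: A4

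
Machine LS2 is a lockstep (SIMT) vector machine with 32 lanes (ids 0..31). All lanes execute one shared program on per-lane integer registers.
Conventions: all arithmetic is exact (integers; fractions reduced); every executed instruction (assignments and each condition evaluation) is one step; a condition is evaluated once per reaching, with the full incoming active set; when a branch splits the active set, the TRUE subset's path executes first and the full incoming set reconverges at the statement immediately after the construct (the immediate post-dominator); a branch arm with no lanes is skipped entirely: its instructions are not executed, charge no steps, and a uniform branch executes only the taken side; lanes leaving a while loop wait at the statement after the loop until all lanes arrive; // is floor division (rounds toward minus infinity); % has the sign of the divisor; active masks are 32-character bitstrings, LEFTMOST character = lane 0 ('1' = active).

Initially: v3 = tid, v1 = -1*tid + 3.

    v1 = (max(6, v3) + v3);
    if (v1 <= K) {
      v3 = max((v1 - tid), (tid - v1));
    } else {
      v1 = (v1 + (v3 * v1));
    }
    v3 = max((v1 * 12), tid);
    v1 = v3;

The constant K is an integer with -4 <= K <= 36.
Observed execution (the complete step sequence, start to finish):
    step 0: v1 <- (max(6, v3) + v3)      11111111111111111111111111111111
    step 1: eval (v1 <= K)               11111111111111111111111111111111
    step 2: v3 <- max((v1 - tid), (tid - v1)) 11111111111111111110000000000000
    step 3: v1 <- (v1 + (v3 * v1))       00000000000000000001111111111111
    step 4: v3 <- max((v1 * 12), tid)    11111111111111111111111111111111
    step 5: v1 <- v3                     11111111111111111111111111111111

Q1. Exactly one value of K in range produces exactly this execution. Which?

Answer: K = 36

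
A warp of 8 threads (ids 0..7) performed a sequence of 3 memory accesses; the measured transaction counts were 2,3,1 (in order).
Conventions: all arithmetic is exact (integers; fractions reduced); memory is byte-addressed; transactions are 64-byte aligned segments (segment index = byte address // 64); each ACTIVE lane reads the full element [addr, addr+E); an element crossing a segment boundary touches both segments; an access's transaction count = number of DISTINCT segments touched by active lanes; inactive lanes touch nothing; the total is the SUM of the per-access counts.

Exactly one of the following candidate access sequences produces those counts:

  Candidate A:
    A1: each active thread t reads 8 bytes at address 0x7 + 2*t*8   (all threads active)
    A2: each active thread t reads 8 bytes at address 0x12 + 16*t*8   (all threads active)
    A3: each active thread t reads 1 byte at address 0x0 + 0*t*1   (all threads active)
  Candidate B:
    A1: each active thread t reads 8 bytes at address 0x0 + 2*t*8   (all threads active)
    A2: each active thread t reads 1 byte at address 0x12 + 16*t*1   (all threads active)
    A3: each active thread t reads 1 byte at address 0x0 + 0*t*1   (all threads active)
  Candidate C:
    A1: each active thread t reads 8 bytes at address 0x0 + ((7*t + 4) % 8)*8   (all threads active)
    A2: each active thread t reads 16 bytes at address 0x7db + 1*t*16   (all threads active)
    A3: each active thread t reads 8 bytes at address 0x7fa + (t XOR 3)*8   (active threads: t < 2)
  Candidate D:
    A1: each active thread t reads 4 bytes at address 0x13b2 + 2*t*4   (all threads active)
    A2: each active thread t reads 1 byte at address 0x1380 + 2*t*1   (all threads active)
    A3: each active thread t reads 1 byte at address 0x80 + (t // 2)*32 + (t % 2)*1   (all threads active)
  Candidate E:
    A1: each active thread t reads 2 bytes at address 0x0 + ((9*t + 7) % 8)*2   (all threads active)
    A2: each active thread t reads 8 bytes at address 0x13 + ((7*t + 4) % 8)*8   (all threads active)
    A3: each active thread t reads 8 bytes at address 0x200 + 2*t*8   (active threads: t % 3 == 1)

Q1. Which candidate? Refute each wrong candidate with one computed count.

A: A2 gives 8 transactions, not 3
C: A1 gives 1 transaction, not 2
D: A2 gives 1 transaction, not 3
E: A1 gives 1 transaction, not 2
B: all counts match (2,3,1)

Answer: B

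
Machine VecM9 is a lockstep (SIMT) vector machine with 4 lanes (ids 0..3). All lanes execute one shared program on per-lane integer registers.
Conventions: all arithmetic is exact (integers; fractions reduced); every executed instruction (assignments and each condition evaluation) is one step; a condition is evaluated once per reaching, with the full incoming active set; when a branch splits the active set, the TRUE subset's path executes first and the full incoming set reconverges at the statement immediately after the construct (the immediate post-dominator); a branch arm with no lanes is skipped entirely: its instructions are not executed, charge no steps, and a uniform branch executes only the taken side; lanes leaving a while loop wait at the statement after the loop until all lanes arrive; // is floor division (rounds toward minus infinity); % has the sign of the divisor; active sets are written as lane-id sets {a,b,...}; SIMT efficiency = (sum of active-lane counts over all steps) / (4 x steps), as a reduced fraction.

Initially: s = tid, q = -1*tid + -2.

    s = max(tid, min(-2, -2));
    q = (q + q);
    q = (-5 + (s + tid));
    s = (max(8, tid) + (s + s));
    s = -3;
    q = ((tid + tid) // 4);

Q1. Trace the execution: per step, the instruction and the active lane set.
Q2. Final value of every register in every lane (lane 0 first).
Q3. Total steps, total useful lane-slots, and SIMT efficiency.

step 0: s <- max(tid, min(-2, -2))   {0,1,2,3}
step 1: q <- (q + q)                 {0,1,2,3}
step 2: q <- (-5 + (s + tid))        {0,1,2,3}
step 3: s <- (max(8, tid) + (s + s)) {0,1,2,3}
step 4: s <- -3                      {0,1,2,3}
step 5: q <- ((tid + tid) // 4)      {0,1,2,3}

Answer: 6 steps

s: -3,-3,-3,-3
q: 0,0,1,1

steps = 6; useful = 24; efficiency = 24/24 = 1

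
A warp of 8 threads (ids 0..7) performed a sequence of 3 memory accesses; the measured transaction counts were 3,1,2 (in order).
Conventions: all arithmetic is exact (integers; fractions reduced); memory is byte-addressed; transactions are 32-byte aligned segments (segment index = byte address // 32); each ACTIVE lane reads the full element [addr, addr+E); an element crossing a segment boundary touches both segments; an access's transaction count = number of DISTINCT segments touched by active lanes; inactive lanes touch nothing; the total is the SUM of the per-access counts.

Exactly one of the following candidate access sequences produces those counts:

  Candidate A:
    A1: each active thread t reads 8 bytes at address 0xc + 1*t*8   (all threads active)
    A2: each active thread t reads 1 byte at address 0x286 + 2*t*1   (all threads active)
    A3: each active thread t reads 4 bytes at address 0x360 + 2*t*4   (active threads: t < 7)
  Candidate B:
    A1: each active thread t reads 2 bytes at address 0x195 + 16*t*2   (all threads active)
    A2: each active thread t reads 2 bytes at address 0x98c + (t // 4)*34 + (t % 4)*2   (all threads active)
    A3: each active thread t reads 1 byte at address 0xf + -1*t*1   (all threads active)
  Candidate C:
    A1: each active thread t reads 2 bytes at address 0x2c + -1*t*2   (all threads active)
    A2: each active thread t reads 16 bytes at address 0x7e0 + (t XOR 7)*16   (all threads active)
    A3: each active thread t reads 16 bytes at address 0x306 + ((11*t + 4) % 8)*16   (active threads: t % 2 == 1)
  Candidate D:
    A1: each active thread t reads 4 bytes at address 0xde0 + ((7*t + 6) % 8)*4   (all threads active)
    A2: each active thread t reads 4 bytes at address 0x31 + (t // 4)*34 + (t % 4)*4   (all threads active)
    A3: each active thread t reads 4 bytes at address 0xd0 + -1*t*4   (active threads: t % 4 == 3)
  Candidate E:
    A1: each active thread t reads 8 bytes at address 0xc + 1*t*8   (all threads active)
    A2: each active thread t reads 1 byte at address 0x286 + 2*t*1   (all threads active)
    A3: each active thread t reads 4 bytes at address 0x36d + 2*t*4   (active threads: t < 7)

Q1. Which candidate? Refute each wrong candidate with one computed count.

B: A1 gives 8 transactions, not 3
C: A1 gives 2 transactions, not 3
D: A1 gives 1 transaction, not 3
E: A3 gives 3 transactions, not 2
A: all counts match (3,1,2)

Answer: A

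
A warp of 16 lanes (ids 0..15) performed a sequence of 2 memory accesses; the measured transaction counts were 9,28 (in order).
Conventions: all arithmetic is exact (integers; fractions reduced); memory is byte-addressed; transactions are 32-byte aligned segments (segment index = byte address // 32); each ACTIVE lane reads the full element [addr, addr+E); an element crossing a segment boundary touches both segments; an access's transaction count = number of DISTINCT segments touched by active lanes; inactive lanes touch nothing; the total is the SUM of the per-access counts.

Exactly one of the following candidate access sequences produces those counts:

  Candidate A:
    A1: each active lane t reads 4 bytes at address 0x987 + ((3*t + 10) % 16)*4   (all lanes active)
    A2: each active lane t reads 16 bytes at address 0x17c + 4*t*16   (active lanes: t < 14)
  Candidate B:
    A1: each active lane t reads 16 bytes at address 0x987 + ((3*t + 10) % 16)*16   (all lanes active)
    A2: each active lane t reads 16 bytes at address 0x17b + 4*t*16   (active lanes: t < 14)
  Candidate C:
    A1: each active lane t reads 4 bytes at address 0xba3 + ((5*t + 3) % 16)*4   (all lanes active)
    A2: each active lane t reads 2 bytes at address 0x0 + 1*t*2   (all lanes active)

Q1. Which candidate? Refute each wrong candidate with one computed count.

A: A1 gives 3 transactions, not 9
C: A1 gives 3 transactions, not 9
B: all counts match (9,28)

Answer: B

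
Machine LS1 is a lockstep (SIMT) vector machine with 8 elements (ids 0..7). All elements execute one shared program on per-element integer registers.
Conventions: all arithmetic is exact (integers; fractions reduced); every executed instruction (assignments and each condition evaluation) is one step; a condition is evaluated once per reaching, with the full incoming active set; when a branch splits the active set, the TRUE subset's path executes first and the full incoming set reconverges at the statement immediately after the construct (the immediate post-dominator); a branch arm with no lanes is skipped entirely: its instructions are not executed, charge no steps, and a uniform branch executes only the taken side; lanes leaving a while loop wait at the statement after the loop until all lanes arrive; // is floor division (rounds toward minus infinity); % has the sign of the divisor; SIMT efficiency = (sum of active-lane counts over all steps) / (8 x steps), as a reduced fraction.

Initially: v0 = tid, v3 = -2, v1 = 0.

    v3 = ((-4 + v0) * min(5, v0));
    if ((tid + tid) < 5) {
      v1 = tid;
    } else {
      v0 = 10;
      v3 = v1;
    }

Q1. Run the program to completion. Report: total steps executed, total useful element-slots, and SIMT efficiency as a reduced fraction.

Answer: 5 steps, 29 useful, 29/40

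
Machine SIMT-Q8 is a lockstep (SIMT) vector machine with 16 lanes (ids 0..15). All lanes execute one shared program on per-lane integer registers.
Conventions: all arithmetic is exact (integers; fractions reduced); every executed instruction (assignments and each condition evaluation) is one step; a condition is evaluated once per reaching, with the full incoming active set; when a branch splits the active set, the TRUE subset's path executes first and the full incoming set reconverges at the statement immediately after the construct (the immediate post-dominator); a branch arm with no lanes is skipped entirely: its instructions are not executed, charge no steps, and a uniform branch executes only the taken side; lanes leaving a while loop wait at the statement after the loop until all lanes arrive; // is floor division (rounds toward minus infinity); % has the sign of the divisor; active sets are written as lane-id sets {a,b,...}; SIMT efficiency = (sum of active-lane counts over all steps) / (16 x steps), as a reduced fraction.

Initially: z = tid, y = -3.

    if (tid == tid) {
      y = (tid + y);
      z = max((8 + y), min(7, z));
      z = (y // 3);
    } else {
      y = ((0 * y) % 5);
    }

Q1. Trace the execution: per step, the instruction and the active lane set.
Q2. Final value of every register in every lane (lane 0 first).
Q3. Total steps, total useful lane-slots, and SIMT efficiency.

step 0: eval (tid == tid)            {0,1,2,3,4,5,6,7,8,9,10,11,12,13,14,15}
step 1: y <- (tid + y)               {0,1,2,3,4,5,6,7,8,9,10,11,12,13,14,15}
step 2: z <- max((8 + y), min(7, z)) {0,1,2,3,4,5,6,7,8,9,10,11,12,13,14,15}
step 3: z <- (y // 3)                {0,1,2,3,4,5,6,7,8,9,10,11,12,13,14,15}

Answer: 4 steps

z: -1,-1,-1,0,0,0,1,1,1,2,2,2,3,3,3,4
y: -3,-2,-1,0,1,2,3,4,5,6,7,8,9,10,11,12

steps = 4; useful = 64; efficiency = 64/64 = 1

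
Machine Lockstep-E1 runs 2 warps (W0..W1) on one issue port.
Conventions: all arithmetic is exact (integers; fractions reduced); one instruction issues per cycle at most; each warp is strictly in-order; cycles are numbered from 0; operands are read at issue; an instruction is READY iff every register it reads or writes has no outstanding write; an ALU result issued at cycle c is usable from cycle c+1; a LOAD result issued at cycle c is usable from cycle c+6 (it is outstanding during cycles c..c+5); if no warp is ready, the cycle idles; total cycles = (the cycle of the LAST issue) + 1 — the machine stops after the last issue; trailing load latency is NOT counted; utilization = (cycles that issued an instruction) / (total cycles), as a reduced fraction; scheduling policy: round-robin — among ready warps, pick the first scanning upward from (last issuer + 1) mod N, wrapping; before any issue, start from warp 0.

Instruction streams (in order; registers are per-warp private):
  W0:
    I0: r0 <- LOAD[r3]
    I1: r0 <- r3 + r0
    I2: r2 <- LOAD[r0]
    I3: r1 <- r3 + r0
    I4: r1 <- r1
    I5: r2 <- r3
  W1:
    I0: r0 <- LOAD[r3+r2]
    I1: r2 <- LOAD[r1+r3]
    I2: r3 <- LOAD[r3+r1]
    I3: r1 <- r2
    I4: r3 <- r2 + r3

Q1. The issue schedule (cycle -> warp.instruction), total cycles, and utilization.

cycle 0: W0.I0
cycle 1: W1.I0
cycle 2: W1.I1
cycle 3: W1.I2
cycle 4: idle
cycle 5: idle
cycle 6: W0.I1
cycle 7: W0.I2
cycle 8: W1.I3
cycle 9: W0.I3
cycle 10: W1.I4
cycle 11: W0.I4
cycle 12: idle
cycle 13: W0.I5

Answer: 14 cycles, utilization 11/14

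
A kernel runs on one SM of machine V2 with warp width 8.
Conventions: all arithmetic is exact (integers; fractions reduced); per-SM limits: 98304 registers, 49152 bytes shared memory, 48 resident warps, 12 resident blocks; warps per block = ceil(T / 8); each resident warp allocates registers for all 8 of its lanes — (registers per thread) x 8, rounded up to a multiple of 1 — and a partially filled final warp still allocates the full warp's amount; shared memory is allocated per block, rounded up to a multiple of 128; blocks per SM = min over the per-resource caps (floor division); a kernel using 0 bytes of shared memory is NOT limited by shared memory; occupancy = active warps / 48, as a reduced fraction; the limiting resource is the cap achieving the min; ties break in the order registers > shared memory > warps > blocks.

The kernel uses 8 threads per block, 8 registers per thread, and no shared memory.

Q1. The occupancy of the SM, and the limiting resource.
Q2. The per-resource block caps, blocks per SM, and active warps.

Answer: occupancy 1/4, limited by blocks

registers: 1536 blocks
shared memory: no limit (kernel uses none)
warps: 48 blocks
blocks: 12 blocks

Answer: 12 blocks, 12 active warps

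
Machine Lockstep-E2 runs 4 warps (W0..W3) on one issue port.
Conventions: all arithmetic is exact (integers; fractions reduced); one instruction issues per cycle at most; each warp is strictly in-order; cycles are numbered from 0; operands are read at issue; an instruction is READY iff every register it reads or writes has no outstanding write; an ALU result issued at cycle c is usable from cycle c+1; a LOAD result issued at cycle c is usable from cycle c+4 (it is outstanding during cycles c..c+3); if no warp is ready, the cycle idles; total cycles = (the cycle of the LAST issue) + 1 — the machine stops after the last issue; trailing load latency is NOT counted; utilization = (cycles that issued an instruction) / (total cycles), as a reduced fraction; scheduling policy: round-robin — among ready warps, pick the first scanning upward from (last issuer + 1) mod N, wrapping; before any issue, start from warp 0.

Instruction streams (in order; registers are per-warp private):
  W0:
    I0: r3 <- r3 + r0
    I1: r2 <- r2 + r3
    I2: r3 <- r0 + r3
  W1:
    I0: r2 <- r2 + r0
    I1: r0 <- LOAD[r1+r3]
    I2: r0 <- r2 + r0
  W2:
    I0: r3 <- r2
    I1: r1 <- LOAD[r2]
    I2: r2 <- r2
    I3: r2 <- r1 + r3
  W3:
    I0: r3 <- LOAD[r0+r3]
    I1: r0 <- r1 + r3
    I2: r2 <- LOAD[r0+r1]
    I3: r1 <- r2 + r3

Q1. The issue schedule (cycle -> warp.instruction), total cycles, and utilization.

cycle 0: W0.I0
cycle 1: W1.I0
cycle 2: W2.I0
cycle 3: W3.I0
cycle 4: W0.I1
cycle 5: W1.I1
cycle 6: W2.I1
cycle 7: W3.I1
cycle 8: W0.I2
cycle 9: W1.I2
cycle 10: W2.I2
cycle 11: W3.I2
cycle 12: W2.I3
cycle 13: idle
cycle 14: idle
cycle 15: W3.I3

Answer: 16 cycles, utilization 7/8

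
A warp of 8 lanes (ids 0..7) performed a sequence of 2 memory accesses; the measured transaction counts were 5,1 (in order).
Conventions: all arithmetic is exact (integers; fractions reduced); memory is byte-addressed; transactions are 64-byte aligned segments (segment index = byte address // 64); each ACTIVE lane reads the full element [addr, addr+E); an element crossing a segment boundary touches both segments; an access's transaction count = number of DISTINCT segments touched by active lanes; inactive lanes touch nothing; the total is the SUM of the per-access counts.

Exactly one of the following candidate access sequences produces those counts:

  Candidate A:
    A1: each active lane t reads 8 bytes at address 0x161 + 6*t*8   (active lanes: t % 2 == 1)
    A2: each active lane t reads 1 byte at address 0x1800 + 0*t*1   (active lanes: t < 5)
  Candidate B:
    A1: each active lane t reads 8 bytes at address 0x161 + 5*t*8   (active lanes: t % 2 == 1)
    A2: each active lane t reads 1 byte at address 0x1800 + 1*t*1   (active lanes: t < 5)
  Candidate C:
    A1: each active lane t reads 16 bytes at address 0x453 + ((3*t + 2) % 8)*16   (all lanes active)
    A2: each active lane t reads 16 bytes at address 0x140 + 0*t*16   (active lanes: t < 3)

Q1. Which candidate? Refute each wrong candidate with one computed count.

A: A1 gives 4 transactions, not 5
C: A1 gives 3 transactions, not 5
B: all counts match (5,1)

Answer: B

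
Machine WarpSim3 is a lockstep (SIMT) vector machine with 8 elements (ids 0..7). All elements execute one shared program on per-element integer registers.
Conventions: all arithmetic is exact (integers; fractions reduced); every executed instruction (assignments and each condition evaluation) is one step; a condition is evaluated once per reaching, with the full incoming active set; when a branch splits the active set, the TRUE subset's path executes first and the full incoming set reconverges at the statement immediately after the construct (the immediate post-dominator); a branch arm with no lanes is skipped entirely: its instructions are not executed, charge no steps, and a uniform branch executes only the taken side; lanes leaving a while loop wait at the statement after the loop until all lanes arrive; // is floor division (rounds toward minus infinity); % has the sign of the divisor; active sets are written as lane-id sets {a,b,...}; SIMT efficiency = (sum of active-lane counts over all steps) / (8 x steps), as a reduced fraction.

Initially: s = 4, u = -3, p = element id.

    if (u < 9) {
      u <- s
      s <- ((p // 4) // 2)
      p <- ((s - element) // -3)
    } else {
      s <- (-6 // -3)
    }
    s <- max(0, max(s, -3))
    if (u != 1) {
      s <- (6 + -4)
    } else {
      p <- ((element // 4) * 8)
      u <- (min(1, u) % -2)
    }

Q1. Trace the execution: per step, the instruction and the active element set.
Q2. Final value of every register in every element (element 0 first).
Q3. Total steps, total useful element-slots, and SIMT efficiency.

step 0: eval (u < 9)                 {0,1,2,3,4,5,6,7}
step 1: u <- s                       {0,1,2,3,4,5,6,7}
step 2: s <- ((p // 4) // 2)         {0,1,2,3,4,5,6,7}
step 3: p <- ((s - element) // -3)   {0,1,2,3,4,5,6,7}
step 4: s <- max(0, max(s, -3))      {0,1,2,3,4,5,6,7}
step 5: eval (u != 1)                {0,1,2,3,4,5,6,7}
step 6: s <- (6 + -4)                {0,1,2,3,4,5,6,7}

Answer: 7 steps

s: 2,2,2,2,2,2,2,2
u: 4,4,4,4,4,4,4,4
p: 0,0,0,1,1,1,2,2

steps = 7; useful = 56; efficiency = 56/56 = 1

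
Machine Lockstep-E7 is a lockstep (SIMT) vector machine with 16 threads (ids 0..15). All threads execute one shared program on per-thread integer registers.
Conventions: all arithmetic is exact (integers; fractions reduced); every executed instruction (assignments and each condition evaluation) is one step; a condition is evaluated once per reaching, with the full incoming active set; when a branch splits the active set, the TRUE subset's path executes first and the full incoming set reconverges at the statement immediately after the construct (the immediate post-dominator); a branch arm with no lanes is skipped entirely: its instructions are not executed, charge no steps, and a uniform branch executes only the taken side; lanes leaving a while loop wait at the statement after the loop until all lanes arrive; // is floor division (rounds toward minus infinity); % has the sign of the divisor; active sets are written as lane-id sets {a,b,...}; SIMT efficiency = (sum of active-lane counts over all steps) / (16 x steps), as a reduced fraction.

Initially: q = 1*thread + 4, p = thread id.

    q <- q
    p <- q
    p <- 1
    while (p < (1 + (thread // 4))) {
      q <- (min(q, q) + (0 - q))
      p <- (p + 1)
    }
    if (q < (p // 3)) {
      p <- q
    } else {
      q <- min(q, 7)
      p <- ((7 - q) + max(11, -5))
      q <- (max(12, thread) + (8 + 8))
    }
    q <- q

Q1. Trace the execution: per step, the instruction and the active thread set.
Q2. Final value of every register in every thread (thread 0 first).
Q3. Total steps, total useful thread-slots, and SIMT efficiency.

step 0: q <- q                       {0,1,2,3,4,5,6,7,8,9,10,11,12,13,14,15}
step 1: p <- q                       {0,1,2,3,4,5,6,7,8,9,10,11,12,13,14,15}
step 2: p <- 1                       {0,1,2,3,4,5,6,7,8,9,10,11,12,13,14,15}
step 3: eval (p < (1 + (thread // 4))) {0,1,2,3,4,5,6,7,8,9,10,11,12,13,14,15}
step 4: q <- (min(q, q) + (0 - q))   {4,5,6,7,8,9,10,11,12,13,14,15}
step 5: p <- (p + 1)                 {4,5,6,7,8,9,10,11,12,13,14,15}
step 6: eval (p < (1 + (thread // 4))) {4,5,6,7,8,9,10,11,12,13,14,15}
step 7: q <- (min(q, q) + (0 - q))   {8,9,10,11,12,13,14,15}
step 8: p <- (p + 1)                 {8,9,10,11,12,13,14,15}
step 9: eval (p < (1 + (thread // 4))) {8,9,10,11,12,13,14,15}
step 10: q <- (min(q, q) + (0 - q))   {12,13,14,15}
step 11: p <- (p + 1)                 {12,13,14,15}
step 12: eval (p < (1 + (thread // 4))) {12,13,14,15}
step 13: eval (q < (p // 3))          {0,1,2,3,4,5,6,7,8,9,10,11,12,13,14,15}
step 14: p <- q                       {8,9,10,11,12,13,14,15}
step 15: q <- min(q, 7)               {0,1,2,3,4,5,6,7}
step 16: p <- ((7 - q) + max(11, -5)) {0,1,2,3,4,5,6,7}
step 17: q <- (max(12, thread) + (8 + 8)) {0,1,2,3,4,5,6,7}
step 18: q <- q                       {0,1,2,3,4,5,6,7,8,9,10,11,12,13,14,15}

Answer: 19 steps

q: 28,28,28,28,28,28,28,28,0,0,0,0,0,0,0,0
p: 14,13,12,11,18,18,18,18,0,0,0,0,0,0,0,0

steps = 19; useful = 200; efficiency = 200/304 = 25/38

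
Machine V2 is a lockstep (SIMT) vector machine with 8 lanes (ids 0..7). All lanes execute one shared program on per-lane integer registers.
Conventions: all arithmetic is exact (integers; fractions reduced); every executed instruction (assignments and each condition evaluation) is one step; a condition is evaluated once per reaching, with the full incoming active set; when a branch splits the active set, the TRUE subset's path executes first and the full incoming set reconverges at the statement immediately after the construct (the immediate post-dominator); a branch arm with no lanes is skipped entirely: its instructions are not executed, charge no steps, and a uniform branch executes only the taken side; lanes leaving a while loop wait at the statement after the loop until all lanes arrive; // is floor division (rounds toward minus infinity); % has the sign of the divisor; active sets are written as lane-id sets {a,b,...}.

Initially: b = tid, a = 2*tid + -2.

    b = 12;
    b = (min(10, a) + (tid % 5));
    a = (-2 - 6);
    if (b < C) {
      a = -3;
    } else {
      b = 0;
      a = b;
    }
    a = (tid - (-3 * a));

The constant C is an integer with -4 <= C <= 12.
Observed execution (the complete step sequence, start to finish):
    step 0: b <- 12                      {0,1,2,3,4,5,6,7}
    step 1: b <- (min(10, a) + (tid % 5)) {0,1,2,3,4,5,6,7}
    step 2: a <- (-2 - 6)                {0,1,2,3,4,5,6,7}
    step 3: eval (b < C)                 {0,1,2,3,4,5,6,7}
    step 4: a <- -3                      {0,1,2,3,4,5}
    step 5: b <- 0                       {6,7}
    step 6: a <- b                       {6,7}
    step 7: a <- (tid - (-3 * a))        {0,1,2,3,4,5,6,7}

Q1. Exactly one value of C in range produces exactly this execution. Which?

Answer: C = 11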